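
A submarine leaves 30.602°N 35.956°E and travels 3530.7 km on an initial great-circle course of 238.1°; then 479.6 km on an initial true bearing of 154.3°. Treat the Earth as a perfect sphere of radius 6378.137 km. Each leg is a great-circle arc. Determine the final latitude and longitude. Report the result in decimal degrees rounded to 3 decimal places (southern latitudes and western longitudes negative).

Apply the spherical direct solution leg by leg, carrying full precision between legs.
Leg 1: from (30.602°, 35.956°), δ = 3530.7/6378.137 = 0.553563 rad, θ = 238.1° → φ = 11.182°, λ = 8.894°.
Leg 2: from (11.182°, 8.894°), δ = 479.6/6378.137 = 0.075194 rad, θ = 154.3° → φ = 7.295°, λ = 10.776°.

latitude 7.295°, longitude 10.776°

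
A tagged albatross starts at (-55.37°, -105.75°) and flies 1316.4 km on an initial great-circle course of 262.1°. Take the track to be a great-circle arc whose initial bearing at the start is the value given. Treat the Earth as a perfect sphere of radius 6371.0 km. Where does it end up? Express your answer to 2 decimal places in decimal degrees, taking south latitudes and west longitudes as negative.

δ = 1316.4/6371 = 0.206624 rad (11.8387°).
Converting: φ₁ = -0.966389 rad, θ = 4.574508 rad.
sin φ₂ = sin φ₁ cos δ + cos φ₁ sin δ cos θ = (-0.822839)(0.978729) + (0.568275)(0.205157)(-0.137445) = -0.821360
φ₂ = asin(-0.821360) = -0.963792 rad = -55.22°.
Then Δλ = atan2(-0.115479, 0.302882) = -0.364254 rad, from sin θ sin δ cos φ₁ over cos δ − sin φ₁ sin φ₂.
Hence λ₂ = -105.75° + -20.87° = -126.62°.

latitude -55.22°, longitude -126.62°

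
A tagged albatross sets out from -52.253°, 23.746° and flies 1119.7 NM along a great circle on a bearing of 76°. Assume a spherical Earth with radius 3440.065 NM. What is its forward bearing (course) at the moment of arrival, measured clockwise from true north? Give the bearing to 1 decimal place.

final bearing 56.5°

Angular distance δ = d/R = 1119.7 / 3440.065 = 0.325488 rad.
Converting: φ₁ = -0.911987 rad, θ = 1.326450 rad.
Destination latitude: φ₂ = arcsin( sin φ₁ cos δ + cos φ₁ sin δ cos θ ) = arcsin(-0.701847) = -44.575°.
Then Δλ = atan2(0.189941, 0.392529) = 0.450678 rad, from sin θ sin δ cos φ₁ over cos δ − sin φ₁ sin φ₂.
Hence λ₂ = 23.746° + 25.822° = 49.568°.
The forward bearing on arrival equals the back-azimuth from the destination plus 180°.
Back-azimuth from P₂ (-44.6°, 49.6°) to P₁ (-52.3°, 23.7°), with Δλ' = λ₁ − λ₂ = -25.8°: atan2( sin Δλ' cos φ₁ , cos φ₂ sin φ₁ − sin φ₂ cos φ₁ cos Δλ' ) = 236.5°.
Final bearing = (236.5° + 180°) mod 360° = 56.5°.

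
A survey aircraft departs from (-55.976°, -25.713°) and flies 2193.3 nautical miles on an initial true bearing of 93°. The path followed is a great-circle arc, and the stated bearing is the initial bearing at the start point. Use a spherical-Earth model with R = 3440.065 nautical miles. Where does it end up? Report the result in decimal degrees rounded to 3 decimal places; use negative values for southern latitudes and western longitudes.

The arc subtends δ = 2193.3/3440.065 = 0.637575 rad at the centre.
With φ₁ = -55.976° = -0.976966 rad and θ = 93° = 1.623156 rad:
Applying the spherical law of cosines for sides, sin φ₂ = sin φ₁ cos δ + cos φ₁ sin δ cos θ = -0.683409, so φ₂ = -43.111°.
Then Δλ = atan2(0.332609, 0.237130) = 0.951440 rad, from sin θ sin δ cos φ₁ over cos δ − sin φ₁ sin φ₂.
Hence λ₂ = -25.713° + 54.513° = 28.800°.

latitude -43.111°, longitude 28.800°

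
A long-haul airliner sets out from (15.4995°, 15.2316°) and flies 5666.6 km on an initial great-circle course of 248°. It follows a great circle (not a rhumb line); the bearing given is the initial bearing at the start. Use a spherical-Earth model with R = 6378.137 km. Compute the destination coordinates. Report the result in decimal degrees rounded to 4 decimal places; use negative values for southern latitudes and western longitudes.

The arc subtends δ = 5666.6/6378.137 = 0.888441 rad at the centre.
With φ₁ = 15.4995° = 0.270517 rad and θ = 248° = 4.328417 rad:
Applying the spherical law of cosines for sides, sin φ₂ = sin φ₁ cos δ + cos φ₁ sin δ cos θ = -0.111634, so φ₂ = -6.4095°.
Then Δλ = atan2(-0.693409, 0.660455) = -0.809734 rad, from sin θ sin δ cos φ₁ over cos δ − sin φ₁ sin φ₂.
λ₂ = λ₁ + Δλ = -31.1628°.

latitude -6.4095°, longitude -31.1628°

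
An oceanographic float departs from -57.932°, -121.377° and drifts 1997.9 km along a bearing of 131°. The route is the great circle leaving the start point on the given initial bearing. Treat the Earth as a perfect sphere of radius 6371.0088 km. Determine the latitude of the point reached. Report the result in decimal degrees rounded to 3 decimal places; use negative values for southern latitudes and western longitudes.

The arc subtends δ = 1997.9/6371.0088 = 0.313592 rad at the centre.
Converting: φ₁ = -1.011104 rad, θ = 2.286381 rad.
Applying the spherical law of cosines for sides, sin φ₂ = sin φ₁ cos δ + cos φ₁ sin δ cos θ = -0.913540, so φ₂ = -65.999°.
Δλ = atan2( sin θ sin δ cos φ₁ , cos δ − sin φ₁ sin φ₂ ) = atan2(0.123605, 0.177081) = 0.609393 rad = 34.916°.
λ₂ = λ₁ + Δλ = -86.461°.

latitude -65.999°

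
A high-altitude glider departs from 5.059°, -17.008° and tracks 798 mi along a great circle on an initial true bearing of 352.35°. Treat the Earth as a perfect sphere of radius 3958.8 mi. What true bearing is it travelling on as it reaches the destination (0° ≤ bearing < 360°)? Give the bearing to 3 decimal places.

The arc subtends δ = 798/3958.8 = 0.201576 rad at the centre.
Start latitude φ₁ = 0.088296 rad; initial bearing θ = 6.149668 rad.
Destination latitude: φ₂ = arcsin( sin φ₁ cos δ + cos φ₁ sin δ cos θ ) = arcsin(0.284055) = 16.502°.
Δλ = atan2( sin θ sin δ cos φ₁ , cos δ − sin φ₁ sin φ₂ ) = atan2(-0.026549, 0.954704) = -0.027801 rad = -1.593°.
Hence λ₂ = -17.008° + -1.593° = -18.601°.
The forward bearing on arrival equals the back-azimuth from the destination plus 180°.
Back-azimuth from P₂ (16.502°, -18.601°) to P₁ (5.059°, -17.008°), with Δλ' = λ₁ − λ₂ = 1.593°: atan2( sin Δλ' cos φ₁ , cos φ₂ sin φ₁ − sin φ₂ cos φ₁ cos Δλ' ) = 172.051°.
Final bearing = (172.051° + 180°) mod 360° = 352.051°.

final bearing 352.051°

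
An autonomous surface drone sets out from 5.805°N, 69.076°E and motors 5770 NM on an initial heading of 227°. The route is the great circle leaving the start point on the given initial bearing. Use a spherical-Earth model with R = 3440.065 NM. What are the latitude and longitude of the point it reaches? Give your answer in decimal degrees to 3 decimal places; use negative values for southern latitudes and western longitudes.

latitude -43.268°, longitude -23.849°

The arc subtends δ = 5770/3440.065 = 1.677294 rad at the centre.
With φ₁ = 5.805° = 0.101316 rad and θ = 227° = 3.961897 rad:
Destination latitude: φ₂ = arcsin( sin φ₁ cos δ + cos φ₁ sin δ cos θ ) = arcsin(-0.685408) = -43.268°.
Δλ = atan2( sin θ sin δ cos φ₁ , cos δ − sin φ₁ sin φ₂ ) = atan2(-0.723481, -0.036972) = -1.621855 rad = -92.925°.
Hence λ₂ = 69.076° + -92.925° = -23.849°.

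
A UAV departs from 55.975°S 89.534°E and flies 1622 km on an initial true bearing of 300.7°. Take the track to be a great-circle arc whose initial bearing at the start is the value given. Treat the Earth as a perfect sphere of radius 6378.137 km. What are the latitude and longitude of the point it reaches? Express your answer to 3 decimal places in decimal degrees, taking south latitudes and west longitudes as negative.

δ = 1622/6378.137 = 0.254306 rad (14.5707°).
With φ₁ = -55.975° = -0.976948 rad and θ = 300.7° = 5.248205 rad:
Destination latitude: φ₂ = arcsin( sin φ₁ cos δ + cos φ₁ sin δ cos θ ) = arcsin(-0.730269) = -46.909°.
Then Δλ = atan2(-0.121041, 0.362596) = -0.322186 rad, from sin θ sin δ cos φ₁ over cos δ − sin φ₁ sin φ₂.
λ₂ = λ₁ + Δλ = 71.074°.

latitude -46.909°, longitude 71.074°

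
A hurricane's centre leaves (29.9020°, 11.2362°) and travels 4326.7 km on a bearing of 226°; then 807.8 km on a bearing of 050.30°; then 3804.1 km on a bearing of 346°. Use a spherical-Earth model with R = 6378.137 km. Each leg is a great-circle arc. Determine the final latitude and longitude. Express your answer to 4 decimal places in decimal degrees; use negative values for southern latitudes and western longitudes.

latitude 38.1648°, longitude -19.9509°

Apply the spherical direct solution leg by leg, carrying full precision between legs.
Leg 1: from (29.9020°, 11.2362°), δ = 4326.7/6378.137 = 0.678364 rad, θ = 226° → φ = 0.5880°, λ = -15.5989°.
Leg 2: from (0.5880°, -15.5989°), δ = 807.8/6378.137 = 0.126651 rad, θ = 50.3° → φ = 5.2132°, λ = -9.9985°.
Leg 3: from (5.2132°, -9.9985°), δ = 3804.1/6378.137 = 0.596428 rad, θ = 346° → φ = 38.1648°, λ = -19.9509°.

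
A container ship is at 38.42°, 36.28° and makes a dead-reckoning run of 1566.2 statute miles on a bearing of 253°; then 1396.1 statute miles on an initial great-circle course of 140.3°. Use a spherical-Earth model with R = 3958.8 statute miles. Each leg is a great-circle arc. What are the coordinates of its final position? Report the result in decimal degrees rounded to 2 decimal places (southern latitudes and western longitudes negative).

latitude 12.88°, longitude 24.43°

Apply the spherical direct solution leg by leg, carrying full precision between legs.
Leg 1: from (38.42°, 36.28°), δ = 1566.2/3958.8 = 0.395625 rad, θ = 253° → φ = 29.02°, λ = 11.35°.
Leg 2: from (29.02°, 11.35°), δ = 1396.1/3958.8 = 0.352657 rad, θ = 140.3° → φ = 12.88°, λ = 24.43°.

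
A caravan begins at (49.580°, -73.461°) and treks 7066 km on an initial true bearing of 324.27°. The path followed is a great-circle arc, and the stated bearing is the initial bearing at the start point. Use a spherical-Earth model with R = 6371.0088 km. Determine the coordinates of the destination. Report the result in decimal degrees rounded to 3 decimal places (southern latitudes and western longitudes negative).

Central angle δ = d/R = 1.109087 rad.
With φ₁ = 49.580° = 0.865334 rad and θ = 324.27° = 5.659579 rad:
sin φ₂ = sin φ₁ cos δ + cos φ₁ sin δ cos θ = (0.761312)(0.445480) + (0.648386)(0.895292)(0.811778) = 0.810382
φ₂ = asin(0.810382) = 0.944803 rad = 54.133°.
Δλ = atan2( sin θ sin δ cos φ₁ , cos δ − sin φ₁ sin φ₂ ) = atan2(-0.338989, -0.171474) = -2.039104 rad = -116.832°.
λ₂ = -73.461° + -116.832° = -190.293°, normalized to (−180°, 180°] → 169.707°.

latitude 54.133°, longitude 169.707°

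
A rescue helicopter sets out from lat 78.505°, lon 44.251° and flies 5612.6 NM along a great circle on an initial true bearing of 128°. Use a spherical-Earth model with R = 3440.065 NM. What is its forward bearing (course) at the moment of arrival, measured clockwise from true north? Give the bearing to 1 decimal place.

Central angle δ = d/R = 1.631539 rad.
With φ₁ = 78.505° = 1.370171 rad and θ = 128° = 2.234021 rad:
Applying the spherical law of cosines for sides, sin φ₂ = sin φ₁ cos δ + cos φ₁ sin δ cos θ = -0.181952, so φ₂ = -10.483°.
Δλ = atan2( sin θ sin δ cos φ₁ , cos δ − sin φ₁ sin φ₂ ) = atan2(0.156747, 0.117597) = 0.927145 rad = 53.122°.
λ₂ = λ₁ + Δλ = 97.373°.
The forward bearing on arrival equals the back-azimuth from the destination plus 180°.
Back-azimuth from P₂ (-10.5°, 97.4°) to P₁ (78.5°, 44.3°), with Δλ' = λ₁ − λ₂ = -53.1°: atan2( sin Δλ' cos φ₁ , cos φ₂ sin φ₁ − sin φ₂ cos φ₁ cos Δλ' ) = 350.8°.
Final bearing = (350.8° + 180°) mod 360° = 170.8°.

final bearing 170.8°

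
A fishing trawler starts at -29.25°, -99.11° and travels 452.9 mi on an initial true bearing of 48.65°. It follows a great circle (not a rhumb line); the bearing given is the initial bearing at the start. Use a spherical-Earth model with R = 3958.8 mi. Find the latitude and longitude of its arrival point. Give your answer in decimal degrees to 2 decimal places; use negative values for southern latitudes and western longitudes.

Central angle δ = d/R = 0.114403 rad.
With φ₁ = -29.25° = -0.510509 rad and θ = 48.65° = 0.849103 rad:
sin φ₂ = sin φ₁ cos δ + cos φ₁ sin δ cos θ = (-0.488621)(0.993463) + (0.872496)(0.114154)(0.660657) = -0.419626
φ₂ = asin(-0.419626) = -0.433034 rad = -24.81°.
Then Δλ = atan2(0.074768, 0.788425) = 0.094549 rad, from sin θ sin δ cos φ₁ over cos δ − sin φ₁ sin φ₂.
λ₂ = -99.11° + 5.42° = -93.69°.

latitude -24.81°, longitude -93.69°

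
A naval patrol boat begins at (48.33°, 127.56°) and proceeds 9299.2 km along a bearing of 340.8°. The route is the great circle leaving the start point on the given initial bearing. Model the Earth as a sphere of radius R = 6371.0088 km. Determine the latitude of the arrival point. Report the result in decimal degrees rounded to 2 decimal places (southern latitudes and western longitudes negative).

latitude 44.98°

Central angle δ = d/R = 1.459612 rad.
Start latitude φ₁ = 0.843518 rad; initial bearing θ = 5.948082 rad.
sin φ₂ = sin φ₁ cos δ + cos φ₁ sin δ cos θ = (0.746986)(0.110956) + (0.664839)(0.993825)(0.944376) = 0.706864
φ₂ = asin(0.706864) = 0.785055 rad = 44.98°.
For the longitude increment, Δλ = atan2( sin θ sin δ cos φ₁, cos δ − sin φ₁ sin φ₂ ) = atan2(-0.217293, -0.417062) = -152.48°.
λ₂ = λ₁ + Δλ = -24.92°.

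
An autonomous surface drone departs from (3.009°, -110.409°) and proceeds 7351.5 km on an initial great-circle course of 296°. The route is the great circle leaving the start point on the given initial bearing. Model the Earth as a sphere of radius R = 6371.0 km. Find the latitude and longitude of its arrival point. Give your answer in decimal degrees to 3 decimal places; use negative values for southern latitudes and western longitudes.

latitude 24.931°, longitude -175.403°

δ = 7351.5/6371 = 1.153900 rad (66.1136°).
With φ₁ = 3.009° = 0.052517 rad and θ = 296° = 5.166175 rad:
Destination latitude: φ₂ = arcsin( sin φ₁ cos δ + cos φ₁ sin δ cos θ ) = arcsin(0.421528) = 24.931°.
Δλ = atan2( sin θ sin δ cos φ₁ , cos δ − sin φ₁ sin φ₂ ) = atan2(-0.820680, 0.382797) = -1.134356 rad = -64.994°.
λ₂ = -110.409° + -64.994° = -175.403°.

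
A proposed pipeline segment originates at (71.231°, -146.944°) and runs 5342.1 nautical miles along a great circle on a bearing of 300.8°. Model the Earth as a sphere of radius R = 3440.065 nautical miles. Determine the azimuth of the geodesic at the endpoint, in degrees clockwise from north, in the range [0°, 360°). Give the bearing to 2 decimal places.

final bearing 196.32°

Central angle δ = d/R = 1.552907 rad.
Converting: φ₁ = 1.243215 rad, θ = 5.249950 rad.
Destination latitude: φ₂ = arcsin( sin φ₁ cos δ + cos φ₁ sin δ cos θ ) = arcsin(0.181663) = 10.467°.
Δλ = atan2( sin θ sin δ cos φ₁ , cos δ − sin φ₁ sin φ₂ ) = atan2(-0.276329, -0.154114) = -2.079546 rad = -119.149°.
λ₂ = -146.944° + -119.149° = -266.093°, normalized to (−180°, 180°] → 93.907°.
The forward bearing on arrival equals the back-azimuth from the destination plus 180°.
Back-azimuth from P₂ (10.47°, 93.91°) to P₁ (71.23°, -146.94°), with Δλ' = λ₁ − λ₂ = -240.85°: atan2( sin Δλ' cos φ₁ , cos φ₂ sin φ₁ − sin φ₂ cos φ₁ cos Δλ' ) = 16.32°.
Final bearing = (16.32° + 180°) mod 360° = 196.32°.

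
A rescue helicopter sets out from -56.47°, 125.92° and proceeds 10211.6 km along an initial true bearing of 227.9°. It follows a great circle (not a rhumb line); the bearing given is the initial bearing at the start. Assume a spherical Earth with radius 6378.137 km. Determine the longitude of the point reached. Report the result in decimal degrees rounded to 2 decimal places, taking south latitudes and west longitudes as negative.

δ = 10211.6/6378.137 = 1.601032 rad (91.7324°).
Start latitude φ₁ = -0.985587 rad; initial bearing θ = 3.977605 rad.
sin φ₂ = sin φ₁ cos δ + cos φ₁ sin δ cos θ = (-0.833597)(-0.030231) + (0.552374)(0.999543)(-0.670427) = -0.344956
φ₂ = asin(-0.344956) = -0.352192 rad = -20.18°.
Then Δλ = atan2(-0.409660, -0.317785) = -2.230561 rad, from sin θ sin δ cos φ₁ over cos δ − sin φ₁ sin φ₂.
λ₂ = λ₁ + Δλ = -1.88°.

longitude -1.88°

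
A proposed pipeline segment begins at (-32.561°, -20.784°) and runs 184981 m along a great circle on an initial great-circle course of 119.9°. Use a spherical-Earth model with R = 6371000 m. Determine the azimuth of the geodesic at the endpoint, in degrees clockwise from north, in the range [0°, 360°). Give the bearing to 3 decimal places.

final bearing 118.960°

Central angle δ = d/R = 0.029035 rad.
Converting: φ₁ = -0.568297 rad, θ = 2.092650 rad.
sin φ₂ = sin φ₁ cos δ + cos φ₁ sin δ cos θ = (-0.538197)(0.999579) + (0.842819)(0.029031)(-0.498488) = -0.550167
φ₂ = asin(-0.550167) = -0.582564 rad = -33.378°.
Then Δλ = atan2(0.021211, 0.703480) = 0.030142 rad, from sin θ sin δ cos φ₁ over cos δ − sin φ₁ sin φ₂.
λ₂ = λ₁ + Δλ = -19.057°.
The forward bearing on arrival equals the back-azimuth from the destination plus 180°.
Back-azimuth from P₂ (-33.378°, -19.057°) to P₁ (-32.561°, -20.784°), with Δλ' = λ₁ − λ₂ = -1.727°: atan2( sin Δλ' cos φ₁ , cos φ₂ sin φ₁ − sin φ₂ cos φ₁ cos Δλ' ) = 298.960°.
Final bearing = (298.960° + 180°) mod 360° = 118.960°.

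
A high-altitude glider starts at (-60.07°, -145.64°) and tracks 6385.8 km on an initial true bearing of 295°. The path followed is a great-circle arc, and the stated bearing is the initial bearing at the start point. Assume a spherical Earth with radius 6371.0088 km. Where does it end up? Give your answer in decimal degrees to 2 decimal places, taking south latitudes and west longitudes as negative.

latitude -16.79°, longitude 161.44°

δ = 6385.8/6371.0088 = 1.002322 rad (57.4288°).
Converting: φ₁ = -1.048419 rad, θ = 5.148721 rad.
sin φ₂ = sin φ₁ cos δ + cos φ₁ sin δ cos θ = (-0.866636)(0.538347) + (0.498942)(0.842723)(0.422618) = -0.288853
φ₂ = asin(-0.288853) = -0.293028 rad = -16.79°.
For the longitude increment, Δλ = atan2( sin θ sin δ cos φ₁, cos δ − sin φ₁ sin φ₂ ) = atan2(-0.381075, 0.288017) = -52.92°.
λ₂ = -145.64° + -52.92° = -198.56°, normalized to (−180°, 180°] → 161.44°.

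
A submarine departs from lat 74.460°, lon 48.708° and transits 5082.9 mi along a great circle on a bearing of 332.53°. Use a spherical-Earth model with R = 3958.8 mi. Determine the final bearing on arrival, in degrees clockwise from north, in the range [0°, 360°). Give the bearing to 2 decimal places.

δ = 5082.9/3958.8 = 1.283950 rad (73.5649°).
Converting: φ₁ = 1.299572 rad, θ = 5.803743 rad.
Destination latitude: φ₂ = arcsin( sin φ₁ cos δ + cos φ₁ sin δ cos θ ) = arcsin(0.500579) = 30.038°.
For the longitude increment, Δλ = atan2( sin θ sin δ cos φ₁, cos δ − sin φ₁ sin φ₂ ) = atan2(-0.118534, -0.199350) = -149.264°.
λ₂ = λ₁ + Δλ = -100.556°.
The forward bearing on arrival equals the back-azimuth from the destination plus 180°.
Back-azimuth from P₂ (30.04°, -100.56°) to P₁ (74.46°, 48.71°), with Δλ' = λ₁ − λ₂ = 149.26°: atan2( sin Δλ' cos φ₁ , cos φ₂ sin φ₁ − sin φ₂ cos φ₁ cos Δλ' ) = 8.21°.
Final bearing = (8.21° + 180°) mod 360° = 188.21°.

final bearing 188.21°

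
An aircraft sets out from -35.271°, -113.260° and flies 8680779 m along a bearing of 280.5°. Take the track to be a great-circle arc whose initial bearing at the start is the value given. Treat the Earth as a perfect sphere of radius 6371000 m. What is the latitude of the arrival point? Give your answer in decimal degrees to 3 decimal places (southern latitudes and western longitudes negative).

latitude 1.500°

The arc subtends δ = 8680779/6371000 = 1.362546 rad at the centre.
With φ₁ = -35.271° = -0.615595 rad and θ = 280.5° = 4.895649 rad:
Destination latitude: φ₂ = arcsin( sin φ₁ cos δ + cos φ₁ sin δ cos θ ) = arcsin(0.026182) = 1.500°.
Δλ = atan2( sin θ sin δ cos φ₁ , cos δ − sin φ₁ sin φ₂ ) = atan2(-0.785414, 0.221867) = -1.295485 rad = -74.226°.
λ₂ = -113.260° + -74.226° = -187.486°, normalized to (−180°, 180°] → 172.514°.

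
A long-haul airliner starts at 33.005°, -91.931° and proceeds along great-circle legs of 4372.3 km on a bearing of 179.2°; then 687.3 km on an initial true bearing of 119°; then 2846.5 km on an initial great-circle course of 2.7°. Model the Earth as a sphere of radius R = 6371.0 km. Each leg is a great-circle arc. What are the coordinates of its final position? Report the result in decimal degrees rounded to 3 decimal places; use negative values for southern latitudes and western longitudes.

latitude 16.294°, longitude -84.731°

Apply the spherical direct solution leg by leg, carrying full precision between legs.
Leg 1: from (33.005°, -91.931°), δ = 4372.3/6371 = 0.686282 rad, θ = 179.2° → φ = -6.313°, λ = -91.421°.
Leg 2: from (-6.313°, -91.421°), δ = 687.3/6371 = 0.107879 rad, θ = 119° → φ = -9.277°, λ = -85.946°.
Leg 3: from (-9.277°, -85.946°), δ = 2846.5/6371 = 0.446790 rad, θ = 2.7° → φ = 16.294°, λ = -84.731°.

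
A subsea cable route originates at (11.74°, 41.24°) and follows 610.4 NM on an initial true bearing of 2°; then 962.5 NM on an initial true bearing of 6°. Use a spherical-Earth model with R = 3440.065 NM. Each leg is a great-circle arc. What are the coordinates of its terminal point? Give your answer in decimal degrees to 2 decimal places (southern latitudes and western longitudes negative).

latitude 37.83°, longitude 43.71°

Apply the spherical direct solution leg by leg, carrying full precision between legs.
Leg 1: from (11.74°, 41.24°), δ = 610.4/3440.065 = 0.177439 rad, θ = 2° → φ = 21.90°, λ = 41.62°.
Leg 2: from (21.90°, 41.62°), δ = 962.5/3440.065 = 0.279791 rad, θ = 6° → φ = 37.83°, λ = 43.71°.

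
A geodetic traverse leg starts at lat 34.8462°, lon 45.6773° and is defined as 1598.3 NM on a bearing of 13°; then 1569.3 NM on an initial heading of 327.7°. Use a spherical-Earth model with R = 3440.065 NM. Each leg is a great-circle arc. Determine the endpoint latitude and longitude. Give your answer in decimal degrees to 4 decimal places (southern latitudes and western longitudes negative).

Apply the spherical direct solution leg by leg, carrying full precision between legs.
Leg 1: from (34.8462°, 45.6773°), δ = 1598.3/3440.065 = 0.464613 rad, θ = 13° → φ = 60.3558°, λ = 57.4358°.
Leg 2: from (60.3558°, 57.4358°), δ = 1569.3/3440.065 = 0.456183 rad, θ = 327.7° → φ = 74.6684°, λ = -5.4732°.

latitude 74.6684°, longitude -5.4732°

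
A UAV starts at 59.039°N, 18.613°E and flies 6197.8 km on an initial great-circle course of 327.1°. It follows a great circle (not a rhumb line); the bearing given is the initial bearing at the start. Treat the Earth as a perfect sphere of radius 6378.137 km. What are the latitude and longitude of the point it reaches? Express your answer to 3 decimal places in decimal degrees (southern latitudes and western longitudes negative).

latitude 57.168°, longitude -105.558°

Central angle δ = d/R = 0.971726 rad.
Start latitude φ₁ = 1.030425 rad; initial bearing θ = 5.708972 rad.
sin φ₂ = sin φ₁ cos δ + cos φ₁ sin δ cos θ = (0.857518)(0.563875) + (0.514455)(0.825860)(0.839620) = 0.840260
φ₂ = asin(0.840260) = 0.997763 rad = 57.168°.
For the longitude increment, Δλ = atan2( sin θ sin δ cos φ₁, cos δ − sin φ₁ sin φ₂ ) = atan2(-0.230777, -0.156663) = -124.171°.
λ₂ = 18.613° + -124.171° = -105.558°.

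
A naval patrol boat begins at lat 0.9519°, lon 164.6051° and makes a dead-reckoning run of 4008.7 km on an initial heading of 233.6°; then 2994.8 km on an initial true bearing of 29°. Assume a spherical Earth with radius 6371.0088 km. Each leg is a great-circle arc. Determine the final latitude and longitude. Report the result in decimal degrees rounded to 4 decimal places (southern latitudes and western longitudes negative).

Apply the spherical direct solution leg by leg, carrying full precision between legs.
Leg 1: from (0.9519°, 164.6051°), δ = 4008.7/6371.0088 = 0.629210 rad, θ = 233.6° → φ = -19.6182°, λ = 134.4146°.
Leg 2: from (-19.6182°, 134.4146°), δ = 2994.8/6371.0088 = 0.470067 rad, θ = 29° → φ = 4.2337°, λ = 147.1350°.

latitude 4.2337°, longitude 147.1350°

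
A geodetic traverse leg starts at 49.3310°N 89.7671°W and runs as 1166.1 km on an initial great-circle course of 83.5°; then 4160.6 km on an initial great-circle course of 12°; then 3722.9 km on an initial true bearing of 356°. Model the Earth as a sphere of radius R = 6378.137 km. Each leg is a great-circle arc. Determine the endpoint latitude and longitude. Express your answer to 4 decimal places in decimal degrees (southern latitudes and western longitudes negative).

Apply the spherical direct solution leg by leg, carrying full precision between legs.
Leg 1: from (49.3310°, -89.7671°), δ = 1166.1/6378.137 = 0.182828 rad, θ = 83.5° → φ = 49.3989°, λ = -73.6516°.
Leg 2: from (49.3989°, -73.6516°), δ = 4160.6/6378.137 = 0.652322 rad, θ = 12° → φ = 81.8026°, λ = -11.3807°.
Leg 3: from (81.8026°, -11.3807°), δ = 3722.9/6378.137 = 0.583697 rad, θ = 356° → φ = 64.7283°, λ = 173.7858°.

latitude 64.7283°, longitude 173.7858°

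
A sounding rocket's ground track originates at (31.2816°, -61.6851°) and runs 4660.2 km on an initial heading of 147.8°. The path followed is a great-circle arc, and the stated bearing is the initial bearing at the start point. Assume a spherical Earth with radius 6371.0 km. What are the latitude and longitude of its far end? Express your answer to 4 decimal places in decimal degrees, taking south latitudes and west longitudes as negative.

latitude -5.5457°, longitude -40.7312°

Angular distance δ = d/R = 4660.2 / 6371 = 0.731471 rad.
With φ₁ = 31.2816° = 0.545967 rad and θ = 147.8° = 2.579597 rad:
Destination latitude: φ₂ = arcsin( sin φ₁ cos δ + cos φ₁ sin δ cos θ ) = arcsin(-0.096640) = -5.5457°.
Δλ = atan2( sin θ sin δ cos φ₁ , cos δ − sin φ₁ sin φ₂ ) = atan2(0.304198, 0.794372) = 0.365714 rad = 20.9539°.
λ₂ = λ₁ + Δλ = -40.7312°.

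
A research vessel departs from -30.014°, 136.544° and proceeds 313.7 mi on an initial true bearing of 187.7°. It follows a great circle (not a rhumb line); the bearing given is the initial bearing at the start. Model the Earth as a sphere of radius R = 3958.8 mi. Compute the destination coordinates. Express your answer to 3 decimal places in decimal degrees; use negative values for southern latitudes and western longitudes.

Central angle δ = d/R = 0.079241 rad.
Start latitude φ₁ = -0.523843 rad; initial bearing θ = 3.275983 rad.
Applying the spherical law of cosines for sides, sin φ₂ = sin φ₁ cos δ + cos φ₁ sin δ cos θ = -0.566567, so φ₂ = -34.511°.
Then Δλ = atan2(-0.009184, 0.713459) = -0.012872 rad, from sin θ sin δ cos φ₁ over cos δ − sin φ₁ sin φ₂.
λ₂ = λ₁ + Δλ = 135.807°.

latitude -34.511°, longitude 135.807°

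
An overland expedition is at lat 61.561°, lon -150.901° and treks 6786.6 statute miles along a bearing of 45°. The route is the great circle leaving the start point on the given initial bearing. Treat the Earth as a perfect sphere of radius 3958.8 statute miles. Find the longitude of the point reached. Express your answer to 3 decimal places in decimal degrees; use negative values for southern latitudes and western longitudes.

longitude -16.578°

The arc subtends δ = 6786.6/3958.8 = 1.714307 rad at the centre.
Start latitude φ₁ = 1.074442 rad; initial bearing θ = 0.785398 rad.
Applying the spherical law of cosines for sides, sin φ₂ = sin φ₁ cos δ + cos φ₁ sin δ cos θ = 0.207519, so φ₂ = 11.977°.
Then Δλ = atan2(0.333279, -0.325495) = 2.344380 rad, from sin θ sin δ cos φ₁ over cos δ − sin φ₁ sin φ₂.
λ₂ = λ₁ + Δλ = -16.578°.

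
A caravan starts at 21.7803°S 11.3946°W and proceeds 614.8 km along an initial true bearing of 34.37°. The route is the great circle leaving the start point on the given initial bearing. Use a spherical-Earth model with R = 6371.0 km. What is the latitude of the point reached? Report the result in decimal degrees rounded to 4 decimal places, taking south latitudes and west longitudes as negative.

The arc subtends δ = 614.8/6371 = 0.096500 rad at the centre.
Start latitude φ₁ = -0.380138 rad; initial bearing θ = 0.599870 rad.
sin φ₂ = sin φ₁ cos δ + cos φ₁ sin δ cos θ = (-0.371049)(0.995348) + (0.928613)(0.096350)(0.825409) = -0.295471
φ₂ = asin(-0.295471) = -0.299949 rad = -17.1858°.
Then Δλ = atan2(0.050510, 0.885713) = 0.056966 rad, from sin θ sin δ cos φ₁ over cos δ − sin φ₁ sin φ₂.
λ₂ = -11.3946° + 3.2639° = -8.1307°.

latitude -17.1858°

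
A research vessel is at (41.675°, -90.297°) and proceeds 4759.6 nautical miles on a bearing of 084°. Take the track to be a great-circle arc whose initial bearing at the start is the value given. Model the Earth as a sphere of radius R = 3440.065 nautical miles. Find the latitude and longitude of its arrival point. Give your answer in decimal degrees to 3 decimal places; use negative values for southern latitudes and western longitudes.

Angular distance δ = d/R = 4759.6 / 3440.065 = 1.383579 rad.
Start latitude φ₁ = 0.727366 rad; initial bearing θ = 1.466077 rad.
Destination latitude: φ₂ = arcsin( sin φ₁ cos δ + cos φ₁ sin δ cos θ ) = arcsin(0.200467) = 11.564°.
Then Δλ = atan2(0.729856, 0.052835) = 1.498532 rad, from sin θ sin δ cos φ₁ over cos δ − sin φ₁ sin φ₂.
Hence λ₂ = -90.297° + 85.860° = -4.437°.

latitude 11.564°, longitude -4.437°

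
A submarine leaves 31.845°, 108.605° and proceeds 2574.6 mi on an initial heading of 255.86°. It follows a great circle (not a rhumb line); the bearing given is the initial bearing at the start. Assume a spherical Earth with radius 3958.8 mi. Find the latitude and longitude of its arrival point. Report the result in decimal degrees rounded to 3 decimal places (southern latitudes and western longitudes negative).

latitude 17.114°, longitude 70.702°

Central angle δ = d/R = 0.650349 rad.
Converting: φ₁ = 0.555800 rad, θ = 4.465599 rad.
sin φ₂ = sin φ₁ cos δ + cos φ₁ sin δ cos θ = (0.527623)(0.795873) + (0.849479)(0.605464)(-0.244292) = 0.294275
φ₂ = asin(0.294275) = 0.298696 rad = 17.114°.
Δλ = atan2( sin θ sin δ cos φ₁ , cos δ − sin φ₁ sin φ₂ ) = atan2(-0.498745, 0.640607) = -0.661525 rad = -37.903°.
λ₂ = 108.605° + -37.903° = 70.702°.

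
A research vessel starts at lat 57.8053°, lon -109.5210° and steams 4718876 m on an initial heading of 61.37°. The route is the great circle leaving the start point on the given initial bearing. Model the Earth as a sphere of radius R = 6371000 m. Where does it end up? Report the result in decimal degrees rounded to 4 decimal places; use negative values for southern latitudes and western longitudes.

latitude 52.8259°, longitude -30.9369°

Central angle δ = d/R = 0.740681 rad.
With φ₁ = 57.8053° = 1.008893 rad and θ = 61.37° = 1.071109 rad:
Destination latitude: φ₂ = arcsin( sin φ₁ cos δ + cos φ₁ sin δ cos θ ) = arcsin(0.796803) = 52.8259°.
Then Δλ = atan2(0.315568, 0.063721) = 1.371551 rad, from sin θ sin δ cos φ₁ over cos δ − sin φ₁ sin φ₂.
Hence λ₂ = -109.5210° + 78.5841° = -30.9369°.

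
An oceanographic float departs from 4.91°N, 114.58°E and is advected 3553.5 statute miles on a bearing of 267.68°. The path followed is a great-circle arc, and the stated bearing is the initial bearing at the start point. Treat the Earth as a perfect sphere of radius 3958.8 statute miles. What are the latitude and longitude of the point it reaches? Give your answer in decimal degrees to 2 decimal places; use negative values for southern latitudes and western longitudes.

latitude 1.25°, longitude 63.19°

Central angle δ = d/R = 0.897620 rad.
Converting: φ₁ = 0.085696 rad, θ = 4.671897 rad.
Destination latitude: φ₂ = arcsin( sin φ₁ cos δ + cos φ₁ sin δ cos θ ) = arcsin(0.021830) = 1.25°.
For the longitude increment, Δλ = atan2( sin θ sin δ cos φ₁, cos δ − sin φ₁ sin φ₂ ) = atan2(-0.778338, 0.621604) = -51.39°.
λ₂ = λ₁ + Δλ = 63.19°.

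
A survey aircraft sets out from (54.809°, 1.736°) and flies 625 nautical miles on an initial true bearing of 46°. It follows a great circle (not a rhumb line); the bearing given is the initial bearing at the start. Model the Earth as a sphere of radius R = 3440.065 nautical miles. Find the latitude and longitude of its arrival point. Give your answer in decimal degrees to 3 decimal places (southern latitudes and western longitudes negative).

latitude 61.178°, longitude 17.377°

The arc subtends δ = 625/3440.065 = 0.181683 rad at the centre.
With φ₁ = 54.809° = 0.956598 rad and θ = 46° = 0.802851 rad:
Applying the spherical law of cosines for sides, sin φ₂ = sin φ₁ cos δ + cos φ₁ sin δ cos θ = 0.876119, so φ₂ = 61.178°.
For the longitude increment, Δλ = atan2( sin θ sin δ cos φ₁, cos δ − sin φ₁ sin φ₂ ) = atan2(0.074904, 0.267546) = 15.641°.
λ₂ = 1.736° + 15.641° = 17.377°.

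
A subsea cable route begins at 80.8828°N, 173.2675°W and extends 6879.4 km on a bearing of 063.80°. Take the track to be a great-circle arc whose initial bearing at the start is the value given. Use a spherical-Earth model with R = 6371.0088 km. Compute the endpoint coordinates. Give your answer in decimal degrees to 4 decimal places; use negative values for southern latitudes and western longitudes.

latitude 31.8194°, longitude -61.8910°

δ = 6879.4/6371.0088 = 1.079798 rad (61.8678°).
Start latitude φ₁ = 1.411671 rad; initial bearing θ = 1.113520 rad.
Applying the spherical law of cosines for sides, sin φ₂ = sin φ₁ cos δ + cos φ₁ sin δ cos θ = 0.527244, so φ₂ = 31.8194°.
For the longitude increment, Δλ = atan2( sin θ sin δ cos φ₁, cos δ − sin φ₁ sin φ₂ ) = atan2(0.125378, -0.049076) = 111.3765°.
Hence λ₂ = -173.2675° + 111.3765° = -61.8910°.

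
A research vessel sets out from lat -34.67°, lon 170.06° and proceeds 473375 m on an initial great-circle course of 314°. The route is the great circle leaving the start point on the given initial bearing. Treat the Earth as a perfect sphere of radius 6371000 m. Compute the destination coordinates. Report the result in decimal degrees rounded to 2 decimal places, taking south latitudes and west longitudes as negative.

The arc subtends δ = 473375/6371000 = 0.074302 rad at the centre.
Start latitude φ₁ = -0.605106 rad; initial bearing θ = 5.480334 rad.
sin φ₂ = sin φ₁ cos δ + cos φ₁ sin δ cos θ = (-0.568849)(0.997241) + (0.822442)(0.074233)(0.694658) = -0.524869
φ₂ = asin(-0.524869) = -0.552561 rad = -31.66°.
Then Δλ = atan2(-0.043917, 0.698670) = -0.062776 rad, from sin θ sin δ cos φ₁ over cos δ − sin φ₁ sin φ₂.
Hence λ₂ = 170.06° + -3.60° = 166.46°.

latitude -31.66°, longitude 166.46°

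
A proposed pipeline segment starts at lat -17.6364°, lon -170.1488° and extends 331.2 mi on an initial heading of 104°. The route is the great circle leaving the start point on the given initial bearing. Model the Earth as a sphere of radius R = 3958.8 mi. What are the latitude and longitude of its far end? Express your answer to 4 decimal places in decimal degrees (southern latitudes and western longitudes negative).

latitude -18.7344°, longitude -165.2372°

Angular distance δ = d/R = 331.2 / 3958.8 = 0.083662 rad.
Start latitude φ₁ = -0.307813 rad; initial bearing θ = 1.815142 rad.
Applying the spherical law of cosines for sides, sin φ₂ = sin φ₁ cos δ + cos φ₁ sin δ cos θ = -0.321182, so φ₂ = -18.7344°.
For the longitude increment, Δλ = atan2( sin θ sin δ cos φ₁, cos δ − sin φ₁ sin φ₂ ) = atan2(0.077271, 0.899192) = 4.9116°.
λ₂ = -170.1488° + 4.9116° = -165.2372°.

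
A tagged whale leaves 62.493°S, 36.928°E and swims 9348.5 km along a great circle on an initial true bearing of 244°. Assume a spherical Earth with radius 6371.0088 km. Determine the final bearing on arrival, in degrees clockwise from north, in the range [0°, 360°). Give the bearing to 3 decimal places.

final bearing 334.268°

Central angle δ = d/R = 1.467350 rad.
Start latitude φ₁ = -1.090709 rad; initial bearing θ = 4.258603 rad.
sin φ₂ = sin φ₁ cos δ + cos φ₁ sin δ cos θ = (-0.886954)(0.103262) + (0.461857)(0.994654)(-0.438371) = -0.292971
φ₂ = asin(-0.292971) = -0.297333 rad = -17.036°.
For the longitude increment, Δλ = atan2( sin θ sin δ cos φ₁, cos δ − sin φ₁ sin φ₂ ) = atan2(-0.412895, -0.156590) = -110.769°.
λ₂ = λ₁ + Δλ = -73.841°.
The forward bearing on arrival equals the back-azimuth from the destination plus 180°.
Back-azimuth from P₂ (-17.036°, -73.841°) to P₁ (-62.493°, 36.928°), with Δλ' = λ₁ − λ₂ = 110.769°: atan2( sin Δλ' cos φ₁ , cos φ₂ sin φ₁ − sin φ₂ cos φ₁ cos Δλ' ) = 154.268°.
Final bearing = (154.268° + 180°) mod 360° = 334.268°.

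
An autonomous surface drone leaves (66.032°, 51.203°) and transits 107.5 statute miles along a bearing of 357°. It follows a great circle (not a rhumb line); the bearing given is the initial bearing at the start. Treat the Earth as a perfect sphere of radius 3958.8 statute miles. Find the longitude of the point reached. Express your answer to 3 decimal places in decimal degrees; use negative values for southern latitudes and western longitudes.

longitude 50.989°

The arc subtends δ = 107.5/3958.8 = 0.027155 rad at the centre.
Converting: φ₁ = 1.152476 rad, θ = 6.230825 rad.
sin φ₂ = sin φ₁ cos δ + cos φ₁ sin δ cos θ = (0.913772)(0.999631) + (0.406226)(0.027151)(0.998630) = 0.924450
φ₂ = asin(0.924450) = 1.179591 rad = 67.586°.
Then Δλ = atan2(-0.000577, 0.154894) = -0.003727 rad, from sin θ sin δ cos φ₁ over cos δ − sin φ₁ sin φ₂.
λ₂ = 51.203° + -0.214° = 50.989°.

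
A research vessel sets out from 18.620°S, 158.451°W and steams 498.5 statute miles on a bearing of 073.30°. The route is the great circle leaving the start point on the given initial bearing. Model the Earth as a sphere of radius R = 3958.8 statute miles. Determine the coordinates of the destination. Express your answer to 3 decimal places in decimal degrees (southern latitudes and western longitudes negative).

latitude -16.413°, longitude -151.247°

δ = 498.5/3958.8 = 0.125922 rad (7.2148°).
Converting: φ₁ = -0.324980 rad, θ = 1.279326 rad.
Destination latitude: φ₂ = arcsin( sin φ₁ cos δ + cos φ₁ sin δ cos θ ) = arcsin(-0.282562) = -16.413°.
Δλ = atan2( sin θ sin δ cos φ₁ , cos δ − sin φ₁ sin φ₂ ) = atan2(0.113996, 0.901863) = 0.125734 rad = 7.204°.
λ₂ = λ₁ + Δλ = -151.247°.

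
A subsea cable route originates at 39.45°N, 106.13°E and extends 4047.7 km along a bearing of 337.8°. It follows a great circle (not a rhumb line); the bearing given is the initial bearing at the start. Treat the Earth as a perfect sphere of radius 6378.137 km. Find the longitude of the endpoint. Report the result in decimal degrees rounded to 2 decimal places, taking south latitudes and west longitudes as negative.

longitude 66.76°

Central angle δ = d/R = 0.634621 rad.
With φ₁ = 39.45° = 0.688532 rad and θ = 337.8° = 5.895722 rad:
sin φ₂ = sin φ₁ cos δ + cos φ₁ sin δ cos θ = (0.635405)(0.805296) + (0.772179)(0.592872)(0.925871) = 0.935556
φ₂ = asin(0.935556) = 1.209831 rad = 69.32°.
For the longitude increment, Δλ = atan2( sin θ sin δ cos φ₁, cos δ − sin φ₁ sin φ₂ ) = atan2(-0.172977, 0.210840) = -39.37°.
λ₂ = 106.13° + -39.37° = 66.76°.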